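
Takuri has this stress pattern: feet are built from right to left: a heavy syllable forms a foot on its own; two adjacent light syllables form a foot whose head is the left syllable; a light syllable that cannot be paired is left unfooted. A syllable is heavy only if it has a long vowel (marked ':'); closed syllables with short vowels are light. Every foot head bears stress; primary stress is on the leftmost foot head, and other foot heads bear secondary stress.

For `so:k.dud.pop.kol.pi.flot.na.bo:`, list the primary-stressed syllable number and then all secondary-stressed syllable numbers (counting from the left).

primary 1, secondary 2, 4, 6, 8

Weights: 1 so:k H, 2 dud L, 3 pop L, 4 kol L, 5 pi L, 6 flot L, 7 na L, 8 bo: H.
Parse right to left (heavy = foot alone; LL = one foot; stranded L unfooted): (ˈso:k) (ˈdud.pop) (ˈkol.pi) (ˈflot.na) (ˈbo:).
Foot heads: 1, 2, 4, 6, 8.
Primary stress on the leftmost head = syllable 1.
Secondary stress on 2, 4, 6, 8: ˈso:k.ˌdud.pop.ˌkol.pi.ˌflot.na.ˌbo:.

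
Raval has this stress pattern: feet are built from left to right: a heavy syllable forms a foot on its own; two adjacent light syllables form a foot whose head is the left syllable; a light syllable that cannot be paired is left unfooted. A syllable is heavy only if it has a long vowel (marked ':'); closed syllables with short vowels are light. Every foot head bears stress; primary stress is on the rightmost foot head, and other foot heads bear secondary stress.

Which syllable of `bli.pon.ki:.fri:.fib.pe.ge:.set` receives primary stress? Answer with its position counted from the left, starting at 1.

Weights: 1 bli L, 2 pon L, 3 ki: H, 4 fri: H, 5 fib L, 6 pe L, 7 ge: H, 8 set L.
Parse left to right (heavy = foot alone; LL = one foot; stranded L unfooted): (ˈbli.pon) (ˈki:) (ˈfri:) (ˈfib.pe) (ˈge:) set.
Foot heads: 1, 3, 4, 5, 7.
Primary stress on the rightmost head = syllable 7.
Primary stress: syllable 7 → bli.pon.ki:.fri:.fib.pe.ˈge:.set.

7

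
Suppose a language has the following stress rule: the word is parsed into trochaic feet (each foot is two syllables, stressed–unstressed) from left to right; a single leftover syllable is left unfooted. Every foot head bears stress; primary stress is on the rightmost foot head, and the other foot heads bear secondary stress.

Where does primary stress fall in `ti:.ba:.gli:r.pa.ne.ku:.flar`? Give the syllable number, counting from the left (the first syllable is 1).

Parse left to right into trochaic (ˈσσ) feet: (ˈti:.ba:) (ˈgli:r.pa) (ˈne.ku:) flar. Syllable 7 is left unfooted.
Foot heads (stressed positions): 1, 3, 5.
End Rule Rightmost: primary stress on the rightmost head = syllable 5.
Primary stress: syllable 5 → ti:.ba:.gli:r.pa.ˈne.ku:.flar.

5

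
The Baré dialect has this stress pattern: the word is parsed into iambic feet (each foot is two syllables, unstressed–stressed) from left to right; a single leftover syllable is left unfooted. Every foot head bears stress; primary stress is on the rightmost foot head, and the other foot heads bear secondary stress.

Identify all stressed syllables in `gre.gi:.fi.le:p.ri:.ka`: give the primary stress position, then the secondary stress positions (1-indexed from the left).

Parse left to right into iambic (σˈσ) feet: (gre.ˈgi:) (fi.ˈle:p) (ri:.ˈka).
Foot heads (stressed positions): 2, 4, 6.
End Rule Rightmost: primary stress on the rightmost head = syllable 6.
Secondary stress on 2, 4: gre.ˌgi:.fi.ˌle:p.ri:.ˈka.

primary 6, secondary 2, 4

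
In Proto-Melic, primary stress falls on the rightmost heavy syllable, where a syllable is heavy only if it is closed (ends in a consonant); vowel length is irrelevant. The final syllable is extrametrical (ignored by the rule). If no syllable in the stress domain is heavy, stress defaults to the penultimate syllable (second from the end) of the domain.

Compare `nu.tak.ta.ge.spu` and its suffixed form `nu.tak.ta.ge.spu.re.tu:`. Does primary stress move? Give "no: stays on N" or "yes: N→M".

Base `nu.tak.ta.ge.spu` (5 syllables):
  The final syllable (5, spu) is extrametrical; the stress domain is syllables 1–4.
  Weights: 1 nu L, 2 tak H, 3 ta L, 4 ge L.
  Heavy syllables in the domain: 2. The rightmost is syllable 2 (tak).
  → primary stress on syllable 2.
Suffixed `nu.tak.ta.ge.spu.re.tu:` (7 syllables):
  The final syllable (7, tu:) is extrametrical; the stress domain is syllables 1–6.
  Weights: 1 nu L, 2 tak H, 3 ta L, 4 ge L, 5 spu L, 6 re L.
  Heavy syllables in the domain: 2. The rightmost is syllable 2 (tak).
  → primary stress on syllable 2.

no: stays on 2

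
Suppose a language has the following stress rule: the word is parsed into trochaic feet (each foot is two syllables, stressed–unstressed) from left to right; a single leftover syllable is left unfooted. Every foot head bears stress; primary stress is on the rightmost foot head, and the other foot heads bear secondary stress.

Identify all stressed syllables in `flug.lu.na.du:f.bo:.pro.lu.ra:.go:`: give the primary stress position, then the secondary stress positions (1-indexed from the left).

primary 7, secondary 1, 3, 5

Parse left to right into trochaic (ˈσσ) feet: (ˈflug.lu) (ˈna.du:f) (ˈbo:.pro) (ˈlu.ra:) go:. Syllable 9 is left unfooted.
Foot heads (stressed positions): 1, 3, 5, 7.
End Rule Rightmost: primary stress on the rightmost head = syllable 7.
Secondary stress on 1, 3, 5: ˌflug.lu.ˌna.du:f.ˌbo:.pro.ˈlu.ra:.go:.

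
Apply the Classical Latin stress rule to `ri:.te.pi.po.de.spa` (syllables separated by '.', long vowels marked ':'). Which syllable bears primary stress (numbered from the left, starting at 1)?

Classical Latin: stress the penult if heavy (long vowel or closed), else the antepenult.
Weights: 4 po L, 5 de L, 6 spa L.
The penult (syllable 5, de) is light, so stress falls on the antepenult (syllable 4, po).
Stress on syllable 4: ri:.te.pi.ˈpo.de.spa.

4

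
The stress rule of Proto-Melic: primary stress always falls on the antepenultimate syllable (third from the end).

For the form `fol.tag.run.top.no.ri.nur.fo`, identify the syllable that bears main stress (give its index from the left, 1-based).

The word has 8 syllables; the antepenultimate syllable (third from the end) is syllable 6 (ri).
Primary stress: syllable 6 → fol.tag.run.top.no.ˈri.nur.fo.

6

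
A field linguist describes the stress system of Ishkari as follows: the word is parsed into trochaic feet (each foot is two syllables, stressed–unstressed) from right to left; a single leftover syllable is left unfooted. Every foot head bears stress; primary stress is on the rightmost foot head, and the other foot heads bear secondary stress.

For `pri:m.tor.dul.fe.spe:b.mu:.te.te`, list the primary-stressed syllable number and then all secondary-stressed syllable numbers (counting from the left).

Parse right to left into trochaic (ˈσσ) feet: (ˈpri:m.tor) (ˈdul.fe) (ˈspe:b.mu:) (ˈte.te).
Foot heads (stressed positions): 1, 3, 5, 7.
End Rule Rightmost: primary stress on the rightmost head = syllable 7.
Secondary stress on 1, 3, 5: ˌpri:m.tor.ˌdul.fe.ˌspe:b.mu:.ˈte.te.

primary 7, secondary 1, 3, 5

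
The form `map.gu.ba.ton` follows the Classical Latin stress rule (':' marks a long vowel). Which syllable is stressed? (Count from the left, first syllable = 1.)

Classical Latin: stress the penult if heavy (long vowel or closed), else the antepenult.
Weights: 2 gu L, 3 ba L, 4 ton H.
The penult (syllable 3, ba) is light, so stress falls on the antepenult (syllable 2, gu).
Stress on syllable 2: map.ˈgu.ba.ton.

2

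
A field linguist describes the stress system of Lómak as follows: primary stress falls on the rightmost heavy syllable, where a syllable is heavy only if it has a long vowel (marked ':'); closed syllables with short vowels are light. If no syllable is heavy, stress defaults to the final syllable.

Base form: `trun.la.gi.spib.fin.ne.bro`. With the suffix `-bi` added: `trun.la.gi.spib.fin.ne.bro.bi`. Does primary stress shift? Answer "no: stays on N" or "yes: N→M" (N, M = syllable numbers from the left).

Base `trun.la.gi.spib.fin.ne.bro` (7 syllables):
  Weights: 1 trun L, 2 la L, 3 gi L, 4 spib L, 5 fin L, 6 ne L, 7 bro L.
  No heavy syllable in the domain; default to the final syllable = syllable 7.
  → primary stress on syllable 7.
Suffixed `trun.la.gi.spib.fin.ne.bro.bi` (8 syllables):
  Weights: 1 trun L, 2 la L, 3 gi L, 4 spib L, 5 fin L, 6 ne L, 7 bro L, 8 bi L.
  No heavy syllable in the domain; default to the final syllable = syllable 8.
  → primary stress on syllable 8.

yes: 7→8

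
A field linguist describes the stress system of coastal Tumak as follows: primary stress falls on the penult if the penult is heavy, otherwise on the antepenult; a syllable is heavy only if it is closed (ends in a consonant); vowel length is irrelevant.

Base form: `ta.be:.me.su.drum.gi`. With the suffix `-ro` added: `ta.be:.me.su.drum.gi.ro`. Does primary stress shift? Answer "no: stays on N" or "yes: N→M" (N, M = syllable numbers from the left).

Base `ta.be:.me.su.drum.gi` (6 syllables):
  Weights: 4 su L, 5 drum H, 6 gi L.
  The penult (syllable 5, drum) is heavy, so it takes stress.
  → primary stress on syllable 5.
Suffixed `ta.be:.me.su.drum.gi.ro` (7 syllables):
  Weights: 5 drum H, 6 gi L, 7 ro L.
  The penult (syllable 6, gi) is light, so stress falls on the antepenult (syllable 5, drum).
  → primary stress on syllable 5.

no: stays on 5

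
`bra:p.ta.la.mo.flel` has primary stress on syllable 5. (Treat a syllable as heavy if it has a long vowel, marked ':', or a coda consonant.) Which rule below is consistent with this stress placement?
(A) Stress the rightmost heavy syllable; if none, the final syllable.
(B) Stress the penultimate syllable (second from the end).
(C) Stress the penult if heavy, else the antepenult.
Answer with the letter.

Rule A → syllable 5 ✓.
Rule B → syllable 4 (observed: 5).
Rule C → syllable 3 (observed: 5).

A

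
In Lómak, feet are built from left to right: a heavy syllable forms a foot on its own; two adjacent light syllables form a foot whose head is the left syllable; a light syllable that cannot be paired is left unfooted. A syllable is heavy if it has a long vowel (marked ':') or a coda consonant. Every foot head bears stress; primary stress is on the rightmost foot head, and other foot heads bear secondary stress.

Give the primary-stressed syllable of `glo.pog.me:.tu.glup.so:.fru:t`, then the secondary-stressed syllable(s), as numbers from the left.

Weights: 1 glo L, 2 pog H, 3 me: H, 4 tu L, 5 glup H, 6 so: H, 7 fru:t H.
Parse left to right (heavy = foot alone; LL = one foot; stranded L unfooted): glo (ˈpog) (ˈme:) tu (ˈglup) (ˈso:) (ˈfru:t).
Foot heads: 2, 3, 5, 6, 7.
Primary stress on the rightmost head = syllable 7.
Secondary stress on 2, 3, 5, 6: glo.ˌpog.ˌme:.tu.ˌglup.ˌso:.ˈfru:t.

primary 7, secondary 2, 3, 5, 6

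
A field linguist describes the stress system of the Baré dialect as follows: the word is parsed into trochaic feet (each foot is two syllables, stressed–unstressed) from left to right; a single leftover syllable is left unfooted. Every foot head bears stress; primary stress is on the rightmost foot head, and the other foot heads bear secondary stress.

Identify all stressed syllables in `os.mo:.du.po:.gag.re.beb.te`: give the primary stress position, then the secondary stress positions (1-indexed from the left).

Parse left to right into trochaic (ˈσσ) feet: (ˈos.mo:) (ˈdu.po:) (ˈgag.re) (ˈbeb.te).
Foot heads (stressed positions): 1, 3, 5, 7.
End Rule Rightmost: primary stress on the rightmost head = syllable 7.
Secondary stress on 1, 3, 5: ˌos.mo:.ˌdu.po:.ˌgag.re.ˈbeb.te.

primary 7, secondary 1, 3, 5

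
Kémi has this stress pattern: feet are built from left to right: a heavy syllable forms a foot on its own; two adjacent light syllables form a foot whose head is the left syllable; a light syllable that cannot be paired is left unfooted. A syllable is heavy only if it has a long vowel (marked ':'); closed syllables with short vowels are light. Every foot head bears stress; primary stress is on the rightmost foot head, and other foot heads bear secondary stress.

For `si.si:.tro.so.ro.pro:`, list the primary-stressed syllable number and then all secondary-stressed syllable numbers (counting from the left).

Weights: 1 si L, 2 si: H, 3 tro L, 4 so L, 5 ro L, 6 pro: H.
Parse left to right (heavy = foot alone; LL = one foot; stranded L unfooted): si (ˈsi:) (ˈtro.so) ro (ˈpro:).
Foot heads: 2, 3, 6.
Primary stress on the rightmost head = syllable 6.
Secondary stress on 2, 3: si.ˌsi:.ˌtro.so.ro.ˈpro:.

primary 6, secondary 2, 3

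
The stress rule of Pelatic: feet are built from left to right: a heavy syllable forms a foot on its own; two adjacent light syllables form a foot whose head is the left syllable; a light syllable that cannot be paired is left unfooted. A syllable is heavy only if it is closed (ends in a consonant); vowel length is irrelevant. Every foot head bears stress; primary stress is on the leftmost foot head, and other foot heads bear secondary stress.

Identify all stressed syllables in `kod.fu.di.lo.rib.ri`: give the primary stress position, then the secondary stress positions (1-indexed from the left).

primary 1, secondary 2, 5

Weights: 1 kod H, 2 fu L, 3 di L, 4 lo L, 5 rib H, 6 ri L.
Parse left to right (heavy = foot alone; LL = one foot; stranded L unfooted): (ˈkod) (ˈfu.di) lo (ˈrib) ri.
Foot heads: 1, 2, 5.
Primary stress on the leftmost head = syllable 1.
Secondary stress on 2, 5: ˈkod.ˌfu.di.lo.ˌrib.ri.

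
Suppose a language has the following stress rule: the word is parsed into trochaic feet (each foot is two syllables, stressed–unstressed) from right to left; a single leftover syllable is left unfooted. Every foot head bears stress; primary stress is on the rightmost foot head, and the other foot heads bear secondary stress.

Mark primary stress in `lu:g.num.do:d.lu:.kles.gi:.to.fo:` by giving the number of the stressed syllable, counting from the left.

Parse right to left into trochaic (ˈσσ) feet: (ˈlu:g.num) (ˈdo:d.lu:) (ˈkles.gi:) (ˈto.fo:).
Foot heads (stressed positions): 1, 3, 5, 7.
End Rule Rightmost: primary stress on the rightmost head = syllable 7.
Primary stress: syllable 7 → lu:g.num.do:d.lu:.kles.gi:.ˈto.fo:.

7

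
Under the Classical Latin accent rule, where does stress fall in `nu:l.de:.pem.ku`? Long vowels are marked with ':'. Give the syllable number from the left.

3

Classical Latin: stress the penult if heavy (long vowel or closed), else the antepenult.
Weights: 2 de: H, 3 pem H, 4 ku L.
The penult (syllable 3, pem) is heavy, so it takes stress.
Stress on syllable 3: nu:l.de:.ˈpem.ku.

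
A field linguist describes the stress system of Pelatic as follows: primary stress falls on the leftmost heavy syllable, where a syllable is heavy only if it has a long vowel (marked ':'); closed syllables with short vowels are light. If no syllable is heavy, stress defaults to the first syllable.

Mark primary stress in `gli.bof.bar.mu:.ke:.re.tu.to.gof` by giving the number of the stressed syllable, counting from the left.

Weights: 1 gli L, 2 bof L, 3 bar L, 4 mu: H, 5 ke: H, 6 re L, 7 tu L, 8 to L, 9 gof L.
Heavy syllables in the domain: 4, 5. The leftmost is syllable 4 (mu:).
Primary stress: syllable 4 → gli.bof.bar.ˈmu:.ke:.re.tu.to.gof.

4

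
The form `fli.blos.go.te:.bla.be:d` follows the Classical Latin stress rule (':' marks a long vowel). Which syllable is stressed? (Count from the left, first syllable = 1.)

4

Classical Latin: stress the penult if heavy (long vowel or closed), else the antepenult.
Weights: 4 te: H, 5 bla L, 6 be:d H.
The penult (syllable 5, bla) is light, so stress falls on the antepenult (syllable 4, te:).
Stress on syllable 4: fli.blos.go.ˈte:.bla.be:d.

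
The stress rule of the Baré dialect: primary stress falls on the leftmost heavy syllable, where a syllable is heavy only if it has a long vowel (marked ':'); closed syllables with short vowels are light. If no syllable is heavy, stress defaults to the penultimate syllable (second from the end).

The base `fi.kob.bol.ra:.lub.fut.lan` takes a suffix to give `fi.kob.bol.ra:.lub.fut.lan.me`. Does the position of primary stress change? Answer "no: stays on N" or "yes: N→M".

no: stays on 4

Base `fi.kob.bol.ra:.lub.fut.lan` (7 syllables):
  Weights: 1 fi L, 2 kob L, 3 bol L, 4 ra: H, 5 lub L, 6 fut L, 7 lan L.
  Heavy syllables in the domain: 4. The leftmost is syllable 4 (ra:).
  → primary stress on syllable 4.
Suffixed `fi.kob.bol.ra:.lub.fut.lan.me` (8 syllables):
  Weights: 1 fi L, 2 kob L, 3 bol L, 4 ra: H, 5 lub L, 6 fut L, 7 lan L, 8 me L.
  Heavy syllables in the domain: 4. The leftmost is syllable 4 (ra:).
  → primary stress on syllable 4.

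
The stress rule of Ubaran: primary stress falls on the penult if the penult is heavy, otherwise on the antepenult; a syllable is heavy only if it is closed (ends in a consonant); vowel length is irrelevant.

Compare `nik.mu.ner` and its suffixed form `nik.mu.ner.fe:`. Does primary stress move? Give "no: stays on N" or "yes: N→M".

yes: 1→3

Base `nik.mu.ner` (3 syllables):
  Weights: 1 nik H, 2 mu L, 3 ner H.
  The penult (syllable 2, mu) is light, so stress falls on the antepenult (syllable 1, nik).
  → primary stress on syllable 1.
Suffixed `nik.mu.ner.fe:` (4 syllables):
  Weights: 2 mu L, 3 ner H, 4 fe: L.
  The penult (syllable 3, ner) is heavy, so it takes stress.
  → primary stress on syllable 3.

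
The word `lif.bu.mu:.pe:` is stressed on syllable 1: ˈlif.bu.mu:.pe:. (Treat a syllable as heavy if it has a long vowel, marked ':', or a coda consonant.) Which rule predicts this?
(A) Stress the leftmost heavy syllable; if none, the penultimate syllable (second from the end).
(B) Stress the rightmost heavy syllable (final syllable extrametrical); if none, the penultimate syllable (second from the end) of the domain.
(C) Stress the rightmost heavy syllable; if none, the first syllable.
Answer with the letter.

Rule A → syllable 1 ✓.
Rule B → syllable 3 (observed: 1).
Rule C → syllable 4 (observed: 1).

A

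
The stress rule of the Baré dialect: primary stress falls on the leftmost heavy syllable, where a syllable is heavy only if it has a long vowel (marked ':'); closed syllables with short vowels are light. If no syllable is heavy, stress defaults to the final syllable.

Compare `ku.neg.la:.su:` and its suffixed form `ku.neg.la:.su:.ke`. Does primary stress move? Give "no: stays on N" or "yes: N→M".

Base `ku.neg.la:.su:` (4 syllables):
  Weights: 1 ku L, 2 neg L, 3 la: H, 4 su: H.
  Heavy syllables in the domain: 3, 4. The leftmost is syllable 3 (la:).
  → primary stress on syllable 3.
Suffixed `ku.neg.la:.su:.ke` (5 syllables):
  Weights: 1 ku L, 2 neg L, 3 la: H, 4 su: H, 5 ke L.
  Heavy syllables in the domain: 3, 4. The leftmost is syllable 3 (la:).
  → primary stress on syllable 3.

no: stays on 3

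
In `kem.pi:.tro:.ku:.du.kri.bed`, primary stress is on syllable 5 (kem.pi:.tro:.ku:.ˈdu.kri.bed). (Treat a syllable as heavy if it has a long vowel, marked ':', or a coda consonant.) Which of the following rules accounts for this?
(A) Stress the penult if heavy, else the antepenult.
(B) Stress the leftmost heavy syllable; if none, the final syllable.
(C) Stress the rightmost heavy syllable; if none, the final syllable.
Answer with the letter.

A

Rule A → syllable 5 ✓.
Rule B → syllable 1 (observed: 5).
Rule C → syllable 7 (observed: 5).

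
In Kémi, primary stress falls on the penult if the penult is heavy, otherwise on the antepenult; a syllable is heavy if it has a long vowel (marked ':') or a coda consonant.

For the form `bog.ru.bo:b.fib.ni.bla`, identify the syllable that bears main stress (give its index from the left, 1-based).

Weights: 4 fib H, 5 ni L, 6 bla L.
The penult (syllable 5, ni) is light, so stress falls on the antepenult (syllable 4, fib).
Primary stress: syllable 4 → bog.ru.bo:b.ˈfib.ni.bla.

4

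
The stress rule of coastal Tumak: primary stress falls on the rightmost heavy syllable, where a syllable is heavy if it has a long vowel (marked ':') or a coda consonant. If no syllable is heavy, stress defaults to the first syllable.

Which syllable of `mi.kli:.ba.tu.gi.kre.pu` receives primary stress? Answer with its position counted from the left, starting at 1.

Weights: 1 mi L, 2 kli: H, 3 ba L, 4 tu L, 5 gi L, 6 kre L, 7 pu L.
Heavy syllables in the domain: 2. The rightmost is syllable 2 (kli:).
Primary stress: syllable 2 → mi.ˈkli:.ba.tu.gi.kre.pu.

2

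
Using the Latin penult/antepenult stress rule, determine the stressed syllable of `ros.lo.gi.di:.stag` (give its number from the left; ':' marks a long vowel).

4

Classical Latin: stress the penult if heavy (long vowel or closed), else the antepenult.
Weights: 3 gi L, 4 di: H, 5 stag H.
The penult (syllable 4, di:) is heavy, so it takes stress.
Stress on syllable 4: ros.lo.gi.ˈdi:.stag.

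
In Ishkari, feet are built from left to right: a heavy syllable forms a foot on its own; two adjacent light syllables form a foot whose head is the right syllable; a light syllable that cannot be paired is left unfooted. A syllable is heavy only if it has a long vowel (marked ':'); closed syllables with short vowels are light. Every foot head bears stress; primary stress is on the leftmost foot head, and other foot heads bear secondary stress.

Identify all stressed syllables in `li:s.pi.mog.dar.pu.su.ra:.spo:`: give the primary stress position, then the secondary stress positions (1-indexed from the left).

primary 1, secondary 3, 5, 7, 8

Weights: 1 li:s H, 2 pi L, 3 mog L, 4 dar L, 5 pu L, 6 su L, 7 ra: H, 8 spo: H.
Parse left to right (heavy = foot alone; LL = one foot; stranded L unfooted): (ˈli:s) (pi.ˈmog) (dar.ˈpu) su (ˈra:) (ˈspo:).
Foot heads: 1, 3, 5, 7, 8.
Primary stress on the leftmost head = syllable 1.
Secondary stress on 3, 5, 7, 8: ˈli:s.pi.ˌmog.dar.ˌpu.su.ˌra:.ˌspo:.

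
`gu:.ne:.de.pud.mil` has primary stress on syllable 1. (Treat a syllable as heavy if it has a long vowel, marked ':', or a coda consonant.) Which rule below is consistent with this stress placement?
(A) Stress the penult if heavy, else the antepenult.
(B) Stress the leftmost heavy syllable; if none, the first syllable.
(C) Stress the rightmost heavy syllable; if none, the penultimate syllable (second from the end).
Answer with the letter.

B

Rule A → syllable 4 (observed: 1).
Rule B → syllable 1 ✓.
Rule C → syllable 5 (observed: 1).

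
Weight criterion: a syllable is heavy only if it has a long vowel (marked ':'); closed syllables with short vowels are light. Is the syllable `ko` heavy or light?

light

`ko`: short vowel, open (no coda). Short vowel → light.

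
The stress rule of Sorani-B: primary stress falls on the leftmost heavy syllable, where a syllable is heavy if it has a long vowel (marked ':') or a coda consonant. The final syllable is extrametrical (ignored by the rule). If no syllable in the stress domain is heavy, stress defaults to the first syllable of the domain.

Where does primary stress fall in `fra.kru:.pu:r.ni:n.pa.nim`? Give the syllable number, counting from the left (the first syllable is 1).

The final syllable (6, nim) is extrametrical; the stress domain is syllables 1–5.
Weights: 1 fra L, 2 kru: H, 3 pu:r H, 4 ni:n H, 5 pa L.
Heavy syllables in the domain: 2, 3, 4. The leftmost is syllable 2 (kru:).
Primary stress: syllable 2 → fra.ˈkru:.pu:r.ni:n.pa.nim.

2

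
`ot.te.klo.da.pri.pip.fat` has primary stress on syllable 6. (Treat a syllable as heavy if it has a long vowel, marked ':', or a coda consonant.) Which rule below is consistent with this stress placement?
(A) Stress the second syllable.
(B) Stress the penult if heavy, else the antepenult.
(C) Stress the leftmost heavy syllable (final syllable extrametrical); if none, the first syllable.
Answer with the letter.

B

Rule A → syllable 2 (observed: 6).
Rule B → syllable 6 ✓.
Rule C → syllable 1 (observed: 6).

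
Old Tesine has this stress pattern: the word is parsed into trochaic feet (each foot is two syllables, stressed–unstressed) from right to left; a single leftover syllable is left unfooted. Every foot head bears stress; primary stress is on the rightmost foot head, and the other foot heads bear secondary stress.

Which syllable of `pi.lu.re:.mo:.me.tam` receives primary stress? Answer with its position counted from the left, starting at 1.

Parse right to left into trochaic (ˈσσ) feet: (ˈpi.lu) (ˈre:.mo:) (ˈme.tam).
Foot heads (stressed positions): 1, 3, 5.
End Rule Rightmost: primary stress on the rightmost head = syllable 5.
Primary stress: syllable 5 → pi.lu.re:.mo:.ˈme.tam.

5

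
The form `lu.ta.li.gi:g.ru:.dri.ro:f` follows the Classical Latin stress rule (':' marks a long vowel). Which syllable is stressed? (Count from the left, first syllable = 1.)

Classical Latin: stress the penult if heavy (long vowel or closed), else the antepenult.
Weights: 5 ru: H, 6 dri L, 7 ro:f H.
The penult (syllable 6, dri) is light, so stress falls on the antepenult (syllable 5, ru:).
Stress on syllable 5: lu.ta.li.gi:g.ˈru:.dri.ro:f.

5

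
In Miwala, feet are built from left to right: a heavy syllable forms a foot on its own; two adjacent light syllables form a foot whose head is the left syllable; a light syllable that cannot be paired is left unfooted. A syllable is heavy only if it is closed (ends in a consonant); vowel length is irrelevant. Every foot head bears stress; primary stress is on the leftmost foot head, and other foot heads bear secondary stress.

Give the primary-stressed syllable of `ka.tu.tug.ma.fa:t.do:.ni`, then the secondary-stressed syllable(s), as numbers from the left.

Weights: 1 ka L, 2 tu L, 3 tug H, 4 ma L, 5 fa:t H, 6 do: L, 7 ni L.
Parse left to right (heavy = foot alone; LL = one foot; stranded L unfooted): (ˈka.tu) (ˈtug) ma (ˈfa:t) (ˈdo:.ni).
Foot heads: 1, 3, 5, 6.
Primary stress on the leftmost head = syllable 1.
Secondary stress on 3, 5, 6: ˈka.tu.ˌtug.ma.ˌfa:t.ˌdo:.ni.

primary 1, secondary 3, 5, 6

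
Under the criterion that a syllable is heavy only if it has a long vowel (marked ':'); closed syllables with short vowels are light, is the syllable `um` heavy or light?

`um`: short vowel, closed (coda /m/). Short vowel → light.

light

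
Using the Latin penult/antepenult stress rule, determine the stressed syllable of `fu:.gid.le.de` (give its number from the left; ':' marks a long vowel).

2

Classical Latin: stress the penult if heavy (long vowel or closed), else the antepenult.
Weights: 2 gid H, 3 le L, 4 de L.
The penult (syllable 3, le) is light, so stress falls on the antepenult (syllable 2, gid).
Stress on syllable 2: fu:.ˈgid.le.de.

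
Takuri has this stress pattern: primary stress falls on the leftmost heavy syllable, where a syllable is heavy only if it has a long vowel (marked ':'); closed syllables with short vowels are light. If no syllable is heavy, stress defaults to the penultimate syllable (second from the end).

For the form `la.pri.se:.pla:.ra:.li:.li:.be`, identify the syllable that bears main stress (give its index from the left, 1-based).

Weights: 1 la L, 2 pri L, 3 se: H, 4 pla: H, 5 ra: H, 6 li: H, 7 li: H, 8 be L.
Heavy syllables in the domain: 3, 4, 5, 6, 7. The leftmost is syllable 3 (se:).
Primary stress: syllable 3 → la.pri.ˈse:.pla:.ra:.li:.li:.be.

3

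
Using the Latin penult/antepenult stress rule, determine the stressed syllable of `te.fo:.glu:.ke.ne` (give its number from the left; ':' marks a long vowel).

3

Classical Latin: stress the penult if heavy (long vowel or closed), else the antepenult.
Weights: 3 glu: H, 4 ke L, 5 ne L.
The penult (syllable 4, ke) is light, so stress falls on the antepenult (syllable 3, glu:).
Stress on syllable 3: te.fo:.ˈglu:.ke.ne.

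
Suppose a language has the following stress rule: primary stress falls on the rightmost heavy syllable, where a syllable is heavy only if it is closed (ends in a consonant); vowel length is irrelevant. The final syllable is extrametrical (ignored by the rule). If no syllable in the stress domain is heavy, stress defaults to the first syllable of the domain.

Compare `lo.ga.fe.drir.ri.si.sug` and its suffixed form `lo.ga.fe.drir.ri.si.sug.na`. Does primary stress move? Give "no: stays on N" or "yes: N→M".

Base `lo.ga.fe.drir.ri.si.sug` (7 syllables):
  The final syllable (7, sug) is extrametrical; the stress domain is syllables 1–6.
  Weights: 1 lo L, 2 ga L, 3 fe L, 4 drir H, 5 ri L, 6 si L.
  Heavy syllables in the domain: 4. The rightmost is syllable 4 (drir).
  → primary stress on syllable 4.
Suffixed `lo.ga.fe.drir.ri.si.sug.na` (8 syllables):
  The final syllable (8, na) is extrametrical; the stress domain is syllables 1–7.
  Weights: 1 lo L, 2 ga L, 3 fe L, 4 drir H, 5 ri L, 6 si L, 7 sug H.
  Heavy syllables in the domain: 4, 7. The rightmost is syllable 7 (sug).
  → primary stress on syllable 7.

yes: 4→7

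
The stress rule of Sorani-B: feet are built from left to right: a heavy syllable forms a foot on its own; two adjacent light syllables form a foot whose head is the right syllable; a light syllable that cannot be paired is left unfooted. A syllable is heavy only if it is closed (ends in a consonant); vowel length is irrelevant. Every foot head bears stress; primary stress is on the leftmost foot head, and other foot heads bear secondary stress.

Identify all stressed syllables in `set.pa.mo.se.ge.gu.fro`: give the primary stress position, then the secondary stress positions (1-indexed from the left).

Weights: 1 set H, 2 pa L, 3 mo L, 4 se L, 5 ge L, 6 gu L, 7 fro L.
Parse left to right (heavy = foot alone; LL = one foot; stranded L unfooted): (ˈset) (pa.ˈmo) (se.ˈge) (gu.ˈfro).
Foot heads: 1, 3, 5, 7.
Primary stress on the leftmost head = syllable 1.
Secondary stress on 3, 5, 7: ˈset.pa.ˌmo.se.ˌge.gu.ˌfro.

primary 1, secondary 3, 5, 7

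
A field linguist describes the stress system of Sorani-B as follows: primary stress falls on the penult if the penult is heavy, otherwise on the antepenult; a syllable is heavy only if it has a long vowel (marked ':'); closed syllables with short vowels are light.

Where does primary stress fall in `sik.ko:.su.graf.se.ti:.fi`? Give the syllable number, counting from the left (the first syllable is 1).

Weights: 5 se L, 6 ti: H, 7 fi L.
The penult (syllable 6, ti:) is heavy, so it takes stress.
Primary stress: syllable 6 → sik.ko:.su.graf.se.ˈti:.fi.

6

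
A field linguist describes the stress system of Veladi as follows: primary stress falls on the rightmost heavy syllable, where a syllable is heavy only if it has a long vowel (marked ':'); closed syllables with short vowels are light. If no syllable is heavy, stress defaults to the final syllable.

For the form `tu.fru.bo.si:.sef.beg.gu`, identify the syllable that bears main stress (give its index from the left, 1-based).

4

Weights: 1 tu L, 2 fru L, 3 bo L, 4 si: H, 5 sef L, 6 beg L, 7 gu L.
Heavy syllables in the domain: 4. The rightmost is syllable 4 (si:).
Primary stress: syllable 4 → tu.fru.bo.ˈsi:.sef.beg.gu.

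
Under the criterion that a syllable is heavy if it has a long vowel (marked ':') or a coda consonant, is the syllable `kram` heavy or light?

heavy

`kram`: short vowel, closed (coda /m/). Closed → heavy.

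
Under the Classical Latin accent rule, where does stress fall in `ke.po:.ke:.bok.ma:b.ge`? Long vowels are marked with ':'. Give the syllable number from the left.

Classical Latin: stress the penult if heavy (long vowel or closed), else the antepenult.
Weights: 4 bok H, 5 ma:b H, 6 ge L.
The penult (syllable 5, ma:b) is heavy, so it takes stress.
Stress on syllable 5: ke.po:.ke:.bok.ˈma:b.ge.

5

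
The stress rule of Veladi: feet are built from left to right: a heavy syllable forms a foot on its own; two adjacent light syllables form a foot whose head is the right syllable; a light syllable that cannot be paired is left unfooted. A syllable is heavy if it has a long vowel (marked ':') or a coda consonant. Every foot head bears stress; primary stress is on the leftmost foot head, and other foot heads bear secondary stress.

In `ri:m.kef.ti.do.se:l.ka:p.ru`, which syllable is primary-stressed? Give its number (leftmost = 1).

Weights: 1 ri:m H, 2 kef H, 3 ti L, 4 do L, 5 se:l H, 6 ka:p H, 7 ru L.
Parse left to right (heavy = foot alone; LL = one foot; stranded L unfooted): (ˈri:m) (ˈkef) (ti.ˈdo) (ˈse:l) (ˈka:p) ru.
Foot heads: 1, 2, 4, 5, 6.
Primary stress on the leftmost head = syllable 1.
Primary stress: syllable 1 → ˈri:m.kef.ti.do.se:l.ka:p.ru.

1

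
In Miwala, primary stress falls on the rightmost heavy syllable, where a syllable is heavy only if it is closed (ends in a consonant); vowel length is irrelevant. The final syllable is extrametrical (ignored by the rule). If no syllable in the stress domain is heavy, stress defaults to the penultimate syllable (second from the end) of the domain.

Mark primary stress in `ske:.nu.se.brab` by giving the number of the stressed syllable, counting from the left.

The final syllable (4, brab) is extrametrical; the stress domain is syllables 1–3.
Weights: 1 ske: L, 2 nu L, 3 se L.
No heavy syllable in the domain; default to the penultimate syllable (second from the end) of the domain = syllable 2.
Primary stress: syllable 2 → ske:.ˈnu.se.brab.

2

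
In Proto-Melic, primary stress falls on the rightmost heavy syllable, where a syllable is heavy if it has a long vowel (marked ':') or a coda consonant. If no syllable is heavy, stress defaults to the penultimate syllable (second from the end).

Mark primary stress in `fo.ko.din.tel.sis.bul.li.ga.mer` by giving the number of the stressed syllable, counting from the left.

Weights: 1 fo L, 2 ko L, 3 din H, 4 tel H, 5 sis H, 6 bul H, 7 li L, 8 ga L, 9 mer H.
Heavy syllables in the domain: 3, 4, 5, 6, 9. The rightmost is syllable 9 (mer).
Primary stress: syllable 9 → fo.ko.din.tel.sis.bul.li.ga.ˈmer.

9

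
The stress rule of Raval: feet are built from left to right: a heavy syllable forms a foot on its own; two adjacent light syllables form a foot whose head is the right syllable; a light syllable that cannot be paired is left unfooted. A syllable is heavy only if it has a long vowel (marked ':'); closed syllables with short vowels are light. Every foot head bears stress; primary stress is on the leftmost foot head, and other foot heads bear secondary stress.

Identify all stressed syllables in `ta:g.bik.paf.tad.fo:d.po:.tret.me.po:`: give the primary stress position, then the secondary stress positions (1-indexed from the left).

Weights: 1 ta:g H, 2 bik L, 3 paf L, 4 tad L, 5 fo:d H, 6 po: H, 7 tret L, 8 me L, 9 po: H.
Parse left to right (heavy = foot alone; LL = one foot; stranded L unfooted): (ˈta:g) (bik.ˈpaf) tad (ˈfo:d) (ˈpo:) (tret.ˈme) (ˈpo:).
Foot heads: 1, 3, 5, 6, 8, 9.
Primary stress on the leftmost head = syllable 1.
Secondary stress on 3, 5, 6, 8, 9: ˈta:g.bik.ˌpaf.tad.ˌfo:d.ˌpo:.tret.ˌme.ˌpo:.

primary 1, secondary 3, 5, 6, 8, 9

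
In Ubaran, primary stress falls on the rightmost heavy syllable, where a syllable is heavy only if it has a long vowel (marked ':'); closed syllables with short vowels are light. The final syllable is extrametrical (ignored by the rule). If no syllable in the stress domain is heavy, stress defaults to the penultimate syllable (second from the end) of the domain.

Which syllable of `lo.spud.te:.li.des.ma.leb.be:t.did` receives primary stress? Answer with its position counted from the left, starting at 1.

8

The final syllable (9, did) is extrametrical; the stress domain is syllables 1–8.
Weights: 1 lo L, 2 spud L, 3 te: H, 4 li L, 5 des L, 6 ma L, 7 leb L, 8 be:t H.
Heavy syllables in the domain: 3, 8. The rightmost is syllable 8 (be:t).
Primary stress: syllable 8 → lo.spud.te:.li.des.ma.leb.ˈbe:t.did.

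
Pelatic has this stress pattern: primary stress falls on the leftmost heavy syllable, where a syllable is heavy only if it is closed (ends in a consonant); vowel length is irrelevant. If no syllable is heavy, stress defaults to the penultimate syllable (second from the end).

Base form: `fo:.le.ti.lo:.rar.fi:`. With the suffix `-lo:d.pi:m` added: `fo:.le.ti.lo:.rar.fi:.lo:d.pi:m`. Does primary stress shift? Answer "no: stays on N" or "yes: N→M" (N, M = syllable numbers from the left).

Base `fo:.le.ti.lo:.rar.fi:` (6 syllables):
  Weights: 1 fo: L, 2 le L, 3 ti L, 4 lo: L, 5 rar H, 6 fi: L.
  Heavy syllables in the domain: 5. The leftmost is syllable 5 (rar).
  → primary stress on syllable 5.
Suffixed `fo:.le.ti.lo:.rar.fi:.lo:d.pi:m` (8 syllables):
  Weights: 1 fo: L, 2 le L, 3 ti L, 4 lo: L, 5 rar H, 6 fi: L, 7 lo:d H, 8 pi:m H.
  Heavy syllables in the domain: 5, 7, 8. The leftmost is syllable 5 (rar).
  → primary stress on syllable 5.

no: stays on 5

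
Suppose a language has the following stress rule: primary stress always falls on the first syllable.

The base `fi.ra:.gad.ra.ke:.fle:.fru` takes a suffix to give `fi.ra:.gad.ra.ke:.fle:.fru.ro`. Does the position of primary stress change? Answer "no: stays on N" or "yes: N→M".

Base `fi.ra:.gad.ra.ke:.fle:.fru` (7 syllables):
  The word has 7 syllables; the first syllable is syllable 1 (fi).
  → primary stress on syllable 1.
Suffixed `fi.ra:.gad.ra.ke:.fle:.fru.ro` (8 syllables):
  The word has 8 syllables; the first syllable is syllable 1 (fi).
  → primary stress on syllable 1.

no: stays on 1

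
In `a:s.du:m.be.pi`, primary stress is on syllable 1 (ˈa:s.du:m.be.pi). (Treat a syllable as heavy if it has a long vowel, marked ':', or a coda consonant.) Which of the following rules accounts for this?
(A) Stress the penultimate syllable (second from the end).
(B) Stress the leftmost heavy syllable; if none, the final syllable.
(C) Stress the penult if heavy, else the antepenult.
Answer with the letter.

B

Rule A → syllable 3 (observed: 1).
Rule B → syllable 1 ✓.
Rule C → syllable 2 (observed: 1).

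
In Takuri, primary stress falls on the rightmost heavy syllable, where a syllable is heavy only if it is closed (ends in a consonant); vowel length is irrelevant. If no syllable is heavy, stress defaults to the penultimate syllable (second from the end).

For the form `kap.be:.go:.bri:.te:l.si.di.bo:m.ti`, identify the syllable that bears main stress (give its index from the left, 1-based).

Weights: 1 kap H, 2 be: L, 3 go: L, 4 bri: L, 5 te:l H, 6 si L, 7 di L, 8 bo:m H, 9 ti L.
Heavy syllables in the domain: 1, 5, 8. The rightmost is syllable 8 (bo:m).
Primary stress: syllable 8 → kap.be:.go:.bri:.te:l.si.di.ˈbo:m.ti.

8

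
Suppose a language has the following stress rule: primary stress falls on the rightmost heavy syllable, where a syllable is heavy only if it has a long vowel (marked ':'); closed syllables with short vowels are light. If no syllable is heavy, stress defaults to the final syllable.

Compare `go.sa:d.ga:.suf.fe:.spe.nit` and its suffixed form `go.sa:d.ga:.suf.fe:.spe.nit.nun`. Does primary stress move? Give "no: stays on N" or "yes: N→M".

no: stays on 5

Base `go.sa:d.ga:.suf.fe:.spe.nit` (7 syllables):
  Weights: 1 go L, 2 sa:d H, 3 ga: H, 4 suf L, 5 fe: H, 6 spe L, 7 nit L.
  Heavy syllables in the domain: 2, 3, 5. The rightmost is syllable 5 (fe:).
  → primary stress on syllable 5.
Suffixed `go.sa:d.ga:.suf.fe:.spe.nit.nun` (8 syllables):
  Weights: 1 go L, 2 sa:d H, 3 ga: H, 4 suf L, 5 fe: H, 6 spe L, 7 nit L, 8 nun L.
  Heavy syllables in the domain: 2, 3, 5. The rightmost is syllable 5 (fe:).
  → primary stress on syllable 5.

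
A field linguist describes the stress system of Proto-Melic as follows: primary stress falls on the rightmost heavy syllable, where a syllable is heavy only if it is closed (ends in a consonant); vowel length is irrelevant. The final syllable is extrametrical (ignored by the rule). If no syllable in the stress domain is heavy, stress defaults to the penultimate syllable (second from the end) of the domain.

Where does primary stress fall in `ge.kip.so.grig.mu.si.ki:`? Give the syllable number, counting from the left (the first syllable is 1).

The final syllable (7, ki:) is extrametrical; the stress domain is syllables 1–6.
Weights: 1 ge L, 2 kip H, 3 so L, 4 grig H, 5 mu L, 6 si L.
Heavy syllables in the domain: 2, 4. The rightmost is syllable 4 (grig).
Primary stress: syllable 4 → ge.kip.so.ˈgrig.mu.si.ki:.

4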